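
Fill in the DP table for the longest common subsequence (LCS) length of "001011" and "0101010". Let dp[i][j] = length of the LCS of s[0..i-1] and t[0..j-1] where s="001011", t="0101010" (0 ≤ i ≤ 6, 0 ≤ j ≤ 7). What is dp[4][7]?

4

   ''  0  1  0  1  0  1  0
''  0  0  0  0  0  0  0  0
 0  0  1  1  1  1  1  1  1
 0  0  1  1  2  2  2  2  2
 1  0  1  2  2  3  3  3  3
 0  0  1  2  3  3  4  4  4
 1  0  1  2  3  4  4  5  5
 1  0  1  2  3  4  4  5  5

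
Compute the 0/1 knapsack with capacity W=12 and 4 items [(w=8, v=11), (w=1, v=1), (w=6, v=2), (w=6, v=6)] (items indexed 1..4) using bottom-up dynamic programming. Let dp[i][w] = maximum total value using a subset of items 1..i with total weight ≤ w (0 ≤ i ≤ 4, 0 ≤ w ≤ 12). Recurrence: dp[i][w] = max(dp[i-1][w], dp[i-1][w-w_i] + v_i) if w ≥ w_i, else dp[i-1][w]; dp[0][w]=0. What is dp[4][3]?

i\w   0   1   2   3   4   5   6   7   8   9  10  11  12
  0   0   0   0   0   0   0   0   0   0   0   0   0   0
  1   0   0   0   0   0   0   0   0  11  11  11  11  11
  2   0   1   1   1   1   1   1   1  11  12  12  12  12
  3   0   1   1   1   1   1   2   3  11  12  12  12  12
  4   0   1   1   1   1   1   6   7  11  12  12  12  12

1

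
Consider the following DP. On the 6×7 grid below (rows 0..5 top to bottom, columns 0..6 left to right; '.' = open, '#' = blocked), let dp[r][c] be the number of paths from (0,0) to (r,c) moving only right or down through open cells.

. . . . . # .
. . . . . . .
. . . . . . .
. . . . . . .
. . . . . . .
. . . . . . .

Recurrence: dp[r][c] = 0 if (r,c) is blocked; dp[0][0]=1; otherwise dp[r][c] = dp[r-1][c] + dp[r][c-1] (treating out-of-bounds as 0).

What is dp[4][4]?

r\c   0   1   2   3   4   5   6
  0   1   1   1   1   1   0   0
  1   1   2   3   4   5   5   5
  2   1   3   6  10  15  20  25
  3   1   4  10  20  35  55  80
  4   1   5  15  35  70 125 205
  5   1   6  21  56 126 251 456

70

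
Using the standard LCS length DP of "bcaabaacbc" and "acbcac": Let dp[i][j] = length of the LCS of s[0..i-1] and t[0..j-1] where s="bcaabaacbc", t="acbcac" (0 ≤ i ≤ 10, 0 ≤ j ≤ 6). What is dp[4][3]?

1

   ''  a  c  b  c  a  c
''  0  0  0  0  0  0  0
 b  0  0  0  1  1  1  1
 c  0  0  1  1  2  2  2
 a  0  1  1  1  2  3  3
 a  0  1  1  1  2  3  3
 b  0  1  1  2  2  3  3
 a  0  1  1  2  2  3  3
 a  0  1  1  2  2  3  3
 c  0  1  2  2  3  3  4
 b  0  1  2  3  3  3  4
 c  0  1  2  3  4  4  4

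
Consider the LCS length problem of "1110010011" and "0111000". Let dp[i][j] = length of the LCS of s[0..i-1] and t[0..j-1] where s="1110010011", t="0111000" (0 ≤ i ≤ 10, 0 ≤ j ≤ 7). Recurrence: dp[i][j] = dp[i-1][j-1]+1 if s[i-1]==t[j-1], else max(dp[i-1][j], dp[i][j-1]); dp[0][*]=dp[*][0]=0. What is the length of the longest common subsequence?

   ''  0  1  1  1  0  0  0
''  0  0  0  0  0  0  0  0
 1  0  0  1  1  1  1  1  1
 1  0  0  1  2  2  2  2  2
 1  0  0  1  2  3  3  3  3
 0  0  1  1  2  3  4  4  4
 0  0  1  1  2  3  4  5  5
 1  0  1  2  2  3  4  5  5
 0  0  1  2  2  3  4  5  6
 0  0  1  2  2  3  4  5  6
 1  0  1  2  3  3  4  5  6
 1  0  1  2  3  4  4  5  6

6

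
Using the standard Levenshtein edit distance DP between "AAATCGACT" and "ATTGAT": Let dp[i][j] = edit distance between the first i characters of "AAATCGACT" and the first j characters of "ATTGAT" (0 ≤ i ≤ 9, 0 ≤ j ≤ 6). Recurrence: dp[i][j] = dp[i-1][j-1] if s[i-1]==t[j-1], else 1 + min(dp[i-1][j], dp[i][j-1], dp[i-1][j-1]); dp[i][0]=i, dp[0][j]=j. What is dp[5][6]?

4

   ''  A  T  T  G  A  T
''  0  1  2  3  4  5  6
 A  1  0  1  2  3  4  5
 A  2  1  1  2  3  3  4
 A  3  2  2  2  3  3  4
 T  4  3  2  2  3  4  3
 C  5  4  3  3  3  4  4
 G  6  5  4  4  3  4  5
 A  7  6  5  5  4  3  4
 C  8  7  6  6  5  4  4
 T  9  8  7  6  6  5  4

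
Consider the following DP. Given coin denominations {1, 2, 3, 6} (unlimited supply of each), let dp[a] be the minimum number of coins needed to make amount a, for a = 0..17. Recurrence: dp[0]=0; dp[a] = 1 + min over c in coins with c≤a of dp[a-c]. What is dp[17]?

4

 a  0  1  2  3  4  5  6  7  8  9 10 11 12 13 14 15 16 17
dp  0  1  1  1  2  2  1  2  2  2  3  3  2  3  3  3  4  4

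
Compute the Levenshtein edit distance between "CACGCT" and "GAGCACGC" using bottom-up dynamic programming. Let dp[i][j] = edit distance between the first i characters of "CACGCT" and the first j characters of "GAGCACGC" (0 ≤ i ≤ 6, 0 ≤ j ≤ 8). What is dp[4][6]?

4

   ''  G  A  G  C  A  C  G  C
''  0  1  2  3  4  5  6  7  8
 C  1  1  2  3  3  4  5  6  7
 A  2  2  1  2  3  3  4  5  6
 C  3  3  2  2  2  3  3  4  5
 G  4  3  3  2  3  3  4  3  4
 C  5  4  4  3  2  3  3  4  3
 T  6  5  5  4  3  3  4  4  4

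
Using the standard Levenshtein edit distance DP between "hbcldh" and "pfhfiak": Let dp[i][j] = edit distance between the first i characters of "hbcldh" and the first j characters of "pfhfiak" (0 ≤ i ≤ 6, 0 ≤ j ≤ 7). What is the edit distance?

   ''  p  f  h  f  i  a  k
''  0  1  2  3  4  5  6  7
 h  1  1  2  2  3  4  5  6
 b  2  2  2  3  3  4  5  6
 c  3  3  3  3  4  4  5  6
 l  4  4  4  4  4  5  5  6
 d  5  5  5  5  5  5  6  6
 h  6  6  6  5  6  6  6  7

7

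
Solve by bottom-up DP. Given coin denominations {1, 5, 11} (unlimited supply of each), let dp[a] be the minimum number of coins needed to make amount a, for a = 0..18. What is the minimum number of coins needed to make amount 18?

 a  0  1  2  3  4  5  6  7  8  9 10 11 12 13 14 15 16 17 18
dp  0  1  2  3  4  1  2  3  4  5  2  1  2  3  4  3  2  3  4

4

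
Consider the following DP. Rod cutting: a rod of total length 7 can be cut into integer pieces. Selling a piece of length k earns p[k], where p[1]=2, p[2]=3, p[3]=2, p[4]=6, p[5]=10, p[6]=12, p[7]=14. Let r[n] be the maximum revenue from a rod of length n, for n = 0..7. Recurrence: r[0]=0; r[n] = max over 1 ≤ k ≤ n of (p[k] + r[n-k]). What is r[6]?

   n    0    1    2    3    4    5    6    7
r[n]    0    2    4    6    8   10   12   14

12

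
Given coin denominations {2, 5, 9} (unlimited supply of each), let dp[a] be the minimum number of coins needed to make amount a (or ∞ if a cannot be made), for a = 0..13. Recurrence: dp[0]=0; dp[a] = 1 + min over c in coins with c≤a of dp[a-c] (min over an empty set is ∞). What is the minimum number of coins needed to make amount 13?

3

 a  0  1  2  3  4  5  6  7  8  9 10 11 12 13
dp  0  -  1  -  2  1  3  2  4  1  2  2  3  3
(- denotes ∞ / unreachable)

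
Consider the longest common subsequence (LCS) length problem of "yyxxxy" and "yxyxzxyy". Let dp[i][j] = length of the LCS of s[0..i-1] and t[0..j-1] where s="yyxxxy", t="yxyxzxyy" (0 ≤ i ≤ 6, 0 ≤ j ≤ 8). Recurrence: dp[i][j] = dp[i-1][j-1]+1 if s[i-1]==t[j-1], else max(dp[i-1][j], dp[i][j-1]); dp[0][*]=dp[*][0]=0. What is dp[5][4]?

3

   ''  y  x  y  x  z  x  y  y
''  0  0  0  0  0  0  0  0  0
 y  0  1  1  1  1  1  1  1  1
 y  0  1  1  2  2  2  2  2  2
 x  0  1  2  2  3  3  3  3  3
 x  0  1  2  2  3  3  4  4  4
 x  0  1  2  2  3  3  4  4  4
 y  0  1  2  3  3  3  4  5  5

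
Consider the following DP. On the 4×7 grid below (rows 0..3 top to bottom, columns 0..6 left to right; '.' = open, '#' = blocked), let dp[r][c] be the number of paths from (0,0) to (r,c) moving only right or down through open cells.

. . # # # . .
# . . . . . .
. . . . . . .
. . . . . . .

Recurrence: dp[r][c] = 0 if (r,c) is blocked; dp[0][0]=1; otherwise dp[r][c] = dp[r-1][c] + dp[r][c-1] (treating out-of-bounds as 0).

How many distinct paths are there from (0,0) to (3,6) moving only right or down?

r\c   0   1   2   3   4   5   6
  0   1   1   0   0   0   0   0
  1   0   1   1   1   1   1   1
  2   0   1   2   3   4   5   6
  3   0   1   3   6  10  15  21

21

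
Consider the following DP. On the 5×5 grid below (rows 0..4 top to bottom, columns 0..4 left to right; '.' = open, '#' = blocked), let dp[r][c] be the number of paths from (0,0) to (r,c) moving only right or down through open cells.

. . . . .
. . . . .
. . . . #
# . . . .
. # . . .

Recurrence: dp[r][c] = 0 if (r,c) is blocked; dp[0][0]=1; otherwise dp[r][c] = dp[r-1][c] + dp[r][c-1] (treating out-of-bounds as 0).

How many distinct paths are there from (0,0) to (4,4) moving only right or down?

r\c   0   1   2   3   4
  0   1   1   1   1   1
  1   1   2   3   4   5
  2   1   3   6  10   0
  3   0   3   9  19  19
  4   0   0   9  28  47

47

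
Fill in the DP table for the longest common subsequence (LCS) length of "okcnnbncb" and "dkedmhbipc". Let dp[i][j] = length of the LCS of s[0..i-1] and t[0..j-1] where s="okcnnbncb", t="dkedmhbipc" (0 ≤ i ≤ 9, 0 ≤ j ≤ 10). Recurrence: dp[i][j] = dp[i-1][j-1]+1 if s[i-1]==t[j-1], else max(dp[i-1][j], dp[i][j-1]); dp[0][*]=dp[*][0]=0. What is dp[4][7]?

1

   ''  d  k  e  d  m  h  b  i  p  c
''  0  0  0  0  0  0  0  0  0  0  0
 o  0  0  0  0  0  0  0  0  0  0  0
 k  0  0  1  1  1  1  1  1  1  1  1
 c  0  0  1  1  1  1  1  1  1  1  2
 n  0  0  1  1  1  1  1  1  1  1  2
 n  0  0  1  1  1  1  1  1  1  1  2
 b  0  0  1  1  1  1  1  2  2  2  2
 n  0  0  1  1  1  1  1  2  2  2  2
 c  0  0  1  1  1  1  1  2  2  2  3
 b  0  0  1  1  1  1  1  2  2  2  3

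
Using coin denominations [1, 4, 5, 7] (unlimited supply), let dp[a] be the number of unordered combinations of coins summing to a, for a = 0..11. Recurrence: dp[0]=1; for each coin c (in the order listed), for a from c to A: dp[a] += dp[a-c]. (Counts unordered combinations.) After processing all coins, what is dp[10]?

after  coin     0     1     2     3     4     5     6     7     8     9    10    11
          1     1     1     1     1     1     1     1     1     1     1     1     1
          4     1     1     1     1     2     2     2     2     3     3     3     3
          5     1     1     1     1     2     3     3     3     4     5     6     6
          7     1     1     1     1     2     3     3     4     5     6     7     8

7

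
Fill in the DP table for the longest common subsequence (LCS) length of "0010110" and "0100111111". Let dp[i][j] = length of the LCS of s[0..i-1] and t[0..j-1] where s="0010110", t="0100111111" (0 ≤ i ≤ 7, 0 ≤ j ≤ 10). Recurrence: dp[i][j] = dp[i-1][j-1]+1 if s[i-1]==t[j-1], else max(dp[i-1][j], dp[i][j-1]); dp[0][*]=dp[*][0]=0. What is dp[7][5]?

4

   ''  0  1  0  0  1  1  1  1  1  1
''  0  0  0  0  0  0  0  0  0  0  0
 0  0  1  1  1  1  1  1  1  1  1  1
 0  0  1  1  2  2  2  2  2  2  2  2
 1  0  1  2  2  2  3  3  3  3  3  3
 0  0  1  2  3  3  3  3  3  3  3  3
 1  0  1  2  3  3  4  4  4  4  4  4
 1  0  1  2  3  3  4  5  5  5  5  5
 0  0  1  2  3  4  4  5  5  5  5  5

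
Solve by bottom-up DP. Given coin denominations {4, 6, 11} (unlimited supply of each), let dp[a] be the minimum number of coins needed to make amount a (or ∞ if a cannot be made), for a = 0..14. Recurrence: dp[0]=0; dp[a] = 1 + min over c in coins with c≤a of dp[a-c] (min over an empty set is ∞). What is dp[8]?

2

 a  0  1  2  3  4  5  6  7  8  9 10 11 12 13 14
dp  0  -  -  -  1  -  1  -  2  -  2  1  2  -  3
(- denotes ∞ / unreachable)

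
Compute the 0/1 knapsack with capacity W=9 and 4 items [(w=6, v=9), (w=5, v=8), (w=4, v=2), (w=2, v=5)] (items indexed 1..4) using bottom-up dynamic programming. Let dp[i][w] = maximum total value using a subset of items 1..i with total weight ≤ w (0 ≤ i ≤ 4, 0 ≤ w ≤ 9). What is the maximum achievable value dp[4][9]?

14

i\w   0   1   2   3   4   5   6   7   8   9
  0   0   0   0   0   0   0   0   0   0   0
  1   0   0   0   0   0   0   9   9   9   9
  2   0   0   0   0   0   8   9   9   9   9
  3   0   0   0   0   2   8   9   9   9  10
  4   0   0   5   5   5   8   9  13  14  14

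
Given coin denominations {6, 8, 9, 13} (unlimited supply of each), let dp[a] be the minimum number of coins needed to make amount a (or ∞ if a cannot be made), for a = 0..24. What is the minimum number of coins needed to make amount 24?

3

 a  0  1  2  3  4  5  6  7  8  9 10 11 12 13 14 15 16 17 18 19 20 21 22 23 24
dp  0  -  -  -  -  -  1  -  1  1  -  -  2  1  2  2  2  2  2  2  3  2  2  3  3
(- denotes ∞ / unreachable)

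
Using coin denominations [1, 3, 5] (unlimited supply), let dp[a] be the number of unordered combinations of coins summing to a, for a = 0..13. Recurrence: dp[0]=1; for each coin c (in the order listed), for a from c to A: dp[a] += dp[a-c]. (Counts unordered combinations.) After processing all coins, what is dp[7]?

4

after  coin     0     1     2     3     4     5     6     7     8     9    10    11    12    13
          1     1     1     1     1     1     1     1     1     1     1     1     1     1     1
          3     1     1     1     2     2     2     3     3     3     4     4     4     5     5
          5     1     1     1     2     2     3     4     4     5     6     7     8     9    10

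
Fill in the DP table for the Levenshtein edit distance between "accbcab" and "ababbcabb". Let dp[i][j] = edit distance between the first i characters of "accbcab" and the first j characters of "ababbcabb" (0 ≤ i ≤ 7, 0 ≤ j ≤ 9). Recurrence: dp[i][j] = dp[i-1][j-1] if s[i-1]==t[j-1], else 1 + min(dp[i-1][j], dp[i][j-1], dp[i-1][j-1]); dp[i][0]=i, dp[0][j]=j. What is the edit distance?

   ''  a  b  a  b  b  c  a  b  b
''  0  1  2  3  4  5  6  7  8  9
 a  1  0  1  2  3  4  5  6  7  8
 c  2  1  1  2  3  4  4  5  6  7
 c  3  2  2  2  3  4  4  5  6  7
 b  4  3  2  3  2  3  4  5  5  6
 c  5  4  3  3  3  3  3  4  5  6
 a  6  5  4  3  4  4  4  3  4  5
 b  7  6  5  4  3  4  5  4  3  4

4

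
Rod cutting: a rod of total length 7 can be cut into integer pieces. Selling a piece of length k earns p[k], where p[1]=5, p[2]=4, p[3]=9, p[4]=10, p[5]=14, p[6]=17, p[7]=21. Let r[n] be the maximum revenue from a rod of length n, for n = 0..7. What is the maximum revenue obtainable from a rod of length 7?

   n    0    1    2    3    4    5    6    7
r[n]    0    5   10   15   20   25   30   35

35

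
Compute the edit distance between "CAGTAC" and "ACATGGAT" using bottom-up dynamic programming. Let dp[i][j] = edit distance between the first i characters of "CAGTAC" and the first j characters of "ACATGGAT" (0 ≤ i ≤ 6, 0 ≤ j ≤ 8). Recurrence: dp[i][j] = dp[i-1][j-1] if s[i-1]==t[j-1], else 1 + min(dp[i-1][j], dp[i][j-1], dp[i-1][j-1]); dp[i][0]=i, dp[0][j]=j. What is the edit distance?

   ''  A  C  A  T  G  G  A  T
''  0  1  2  3  4  5  6  7  8
 C  1  1  1  2  3  4  5  6  7
 A  2  1  2  1  2  3  4  5  6
 G  3  2  2  2  2  2  3  4  5
 T  4  3  3  3  2  3  3  4  4
 A  5  4  4  3  3  3  4  3  4
 C  6  5  4  4  4  4  4  4  4

4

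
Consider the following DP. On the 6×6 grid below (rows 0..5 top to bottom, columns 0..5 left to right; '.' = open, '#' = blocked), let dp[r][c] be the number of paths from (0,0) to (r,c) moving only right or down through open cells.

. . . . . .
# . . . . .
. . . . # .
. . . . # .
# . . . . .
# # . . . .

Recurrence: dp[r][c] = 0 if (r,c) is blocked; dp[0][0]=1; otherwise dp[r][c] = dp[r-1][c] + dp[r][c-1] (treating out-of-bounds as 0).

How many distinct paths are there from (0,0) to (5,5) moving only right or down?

55

r\c   0   1   2   3   4   5
  0   1   1   1   1   1   1
  1   0   1   2   3   4   5
  2   0   1   3   6   0   5
  3   0   1   4  10   0   5
  4   0   1   5  15  15  20
  5   0   0   5  20  35  55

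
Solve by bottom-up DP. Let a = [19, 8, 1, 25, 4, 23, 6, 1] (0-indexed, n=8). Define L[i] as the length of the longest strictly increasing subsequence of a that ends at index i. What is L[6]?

3

   i    0    1    2    3    4    5    6    7
a[i]   19    8    1   25    4   23    6    1
L[i]    1    1    1    2    2    3    3    1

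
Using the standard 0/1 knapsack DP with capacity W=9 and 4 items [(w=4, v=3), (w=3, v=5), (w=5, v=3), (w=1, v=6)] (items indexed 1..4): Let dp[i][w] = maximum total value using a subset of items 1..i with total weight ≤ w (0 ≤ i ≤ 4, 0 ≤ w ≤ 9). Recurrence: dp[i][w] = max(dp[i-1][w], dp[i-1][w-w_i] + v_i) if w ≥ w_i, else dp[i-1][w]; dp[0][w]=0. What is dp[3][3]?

i\w   0   1   2   3   4   5   6   7   8   9
  0   0   0   0   0   0   0   0   0   0   0
  1   0   0   0   0   3   3   3   3   3   3
  2   0   0   0   5   5   5   5   8   8   8
  3   0   0   0   5   5   5   5   8   8   8
  4   0   6   6   6  11  11  11  11  14  14

5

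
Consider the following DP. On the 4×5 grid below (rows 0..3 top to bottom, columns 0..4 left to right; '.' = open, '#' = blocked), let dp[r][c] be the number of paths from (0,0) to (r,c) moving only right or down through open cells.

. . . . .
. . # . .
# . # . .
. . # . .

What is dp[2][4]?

r\c   0   1   2   3   4
  0   1   1   1   1   1
  1   1   2   0   1   2
  2   0   2   0   1   3
  3   0   2   0   1   4

3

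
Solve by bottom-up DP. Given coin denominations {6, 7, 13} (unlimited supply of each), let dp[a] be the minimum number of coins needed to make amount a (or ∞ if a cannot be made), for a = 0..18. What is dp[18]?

 a  0  1  2  3  4  5  6  7  8  9 10 11 12 13 14 15 16 17 18
dp  0  -  -  -  -  -  1  1  -  -  -  -  2  1  2  -  -  -  3
(- denotes ∞ / unreachable)

3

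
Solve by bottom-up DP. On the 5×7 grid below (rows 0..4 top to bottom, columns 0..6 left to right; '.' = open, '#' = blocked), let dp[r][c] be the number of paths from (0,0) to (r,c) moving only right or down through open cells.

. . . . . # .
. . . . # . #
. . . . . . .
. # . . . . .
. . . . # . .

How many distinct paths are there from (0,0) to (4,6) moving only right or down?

82

r\c   0   1   2   3   4   5   6
  0   1   1   1   1   1   0   0
  1   1   2   3   4   0   0   0
  2   1   3   6  10  10  10  10
  3   1   0   6  16  26  36  46
  4   1   1   7  23   0  36  82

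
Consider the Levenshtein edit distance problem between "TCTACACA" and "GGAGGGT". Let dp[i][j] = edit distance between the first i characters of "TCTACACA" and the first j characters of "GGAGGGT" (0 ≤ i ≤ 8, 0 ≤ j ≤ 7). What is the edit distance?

7

   ''  G  G  A  G  G  G  T
''  0  1  2  3  4  5  6  7
 T  1  1  2  3  4  5  6  6
 C  2  2  2  3  4  5  6  7
 T  3  3  3  3  4  5  6  6
 A  4  4  4  3  4  5  6  7
 C  5  5  5  4  4  5  6  7
 A  6  6  6  5  5  5  6  7
 C  7  7  7  6  6  6  6  7
 A  8  8  8  7  7  7  7  7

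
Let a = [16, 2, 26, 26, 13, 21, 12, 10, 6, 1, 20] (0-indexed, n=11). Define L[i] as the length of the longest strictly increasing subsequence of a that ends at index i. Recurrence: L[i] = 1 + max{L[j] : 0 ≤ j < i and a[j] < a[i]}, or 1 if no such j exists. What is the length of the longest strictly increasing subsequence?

3

   i    0    1    2    3    4    5    6    7    8    9   10
a[i]   16    2   26   26   13   21   12   10    6    1   20
L[i]    1    1    2    2    2    3    2    2    2    1    3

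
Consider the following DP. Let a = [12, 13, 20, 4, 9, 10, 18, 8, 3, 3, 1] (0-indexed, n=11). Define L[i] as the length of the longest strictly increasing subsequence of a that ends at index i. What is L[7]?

   i    0    1    2    3    4    5    6    7    8    9   10
a[i]   12   13   20    4    9   10   18    8    3    3    1
L[i]    1    2    3    1    2    3    4    2    1    1    1

2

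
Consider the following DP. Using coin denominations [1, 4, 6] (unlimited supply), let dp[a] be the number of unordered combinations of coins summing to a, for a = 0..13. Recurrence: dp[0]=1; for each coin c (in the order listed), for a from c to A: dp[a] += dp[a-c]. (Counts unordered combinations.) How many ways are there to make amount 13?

after  coin     0     1     2     3     4     5     6     7     8     9    10    11    12    13
          1     1     1     1     1     1     1     1     1     1     1     1     1     1     1
          4     1     1     1     1     2     2     2     2     3     3     3     3     4     4
          6     1     1     1     1     2     2     3     3     4     4     5     5     7     7

7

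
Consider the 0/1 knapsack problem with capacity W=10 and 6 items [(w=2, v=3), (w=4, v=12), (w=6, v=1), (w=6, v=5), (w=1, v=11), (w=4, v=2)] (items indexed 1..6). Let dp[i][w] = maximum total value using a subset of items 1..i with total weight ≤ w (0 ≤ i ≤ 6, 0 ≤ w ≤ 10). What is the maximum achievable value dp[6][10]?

26

i\w   0   1   2   3   4   5   6   7   8   9  10
  0   0   0   0   0   0   0   0   0   0   0   0
  1   0   0   3   3   3   3   3   3   3   3   3
  2   0   0   3   3  12  12  15  15  15  15  15
  3   0   0   3   3  12  12  15  15  15  15  15
  4   0   0   3   3  12  12  15  15  15  15  17
  5   0  11  11  14  14  23  23  26  26  26  26
  6   0  11  11  14  14  23  23  26  26  26  26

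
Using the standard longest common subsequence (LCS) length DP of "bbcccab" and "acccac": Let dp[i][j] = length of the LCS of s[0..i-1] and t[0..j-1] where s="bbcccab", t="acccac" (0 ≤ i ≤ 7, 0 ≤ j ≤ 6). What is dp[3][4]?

1

   ''  a  c  c  c  a  c
''  0  0  0  0  0  0  0
 b  0  0  0  0  0  0  0
 b  0  0  0  0  0  0  0
 c  0  0  1  1  1  1  1
 c  0  0  1  2  2  2  2
 c  0  0  1  2  3  3  3
 a  0  1  1  2  3  4  4
 b  0  1  1  2  3  4  4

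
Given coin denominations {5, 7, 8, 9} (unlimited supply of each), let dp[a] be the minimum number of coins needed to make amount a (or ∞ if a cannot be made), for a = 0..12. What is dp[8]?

 a  0  1  2  3  4  5  6  7  8  9 10 11 12
dp  0  -  -  -  -  1  -  1  1  1  2  -  2
(- denotes ∞ / unreachable)

1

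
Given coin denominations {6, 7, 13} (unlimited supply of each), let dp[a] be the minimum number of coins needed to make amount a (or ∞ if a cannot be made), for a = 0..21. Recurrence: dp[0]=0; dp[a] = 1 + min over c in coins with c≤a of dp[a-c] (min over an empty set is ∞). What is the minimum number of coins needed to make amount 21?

 a  0  1  2  3  4  5  6  7  8  9 10 11 12 13 14 15 16 17 18 19 20 21
dp  0  -  -  -  -  -  1  1  -  -  -  -  2  1  2  -  -  -  3  2  2  3
(- denotes ∞ / unreachable)

3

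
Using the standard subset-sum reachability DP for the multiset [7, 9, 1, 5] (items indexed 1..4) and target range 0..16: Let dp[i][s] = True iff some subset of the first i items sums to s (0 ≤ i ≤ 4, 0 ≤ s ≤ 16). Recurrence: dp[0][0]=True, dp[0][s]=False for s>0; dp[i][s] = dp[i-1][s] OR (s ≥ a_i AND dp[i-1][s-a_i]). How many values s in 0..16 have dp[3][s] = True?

7

i\s   0   1   2   3   4   5   6   7   8   9  10  11  12  13  14  15  16
  0   T   F   F   F   F   F   F   F   F   F   F   F   F   F   F   F   F
  1   T   F   F   F   F   F   F   T   F   F   F   F   F   F   F   F   F
  2   T   F   F   F   F   F   F   T   F   T   F   F   F   F   F   F   T
  3   T   T   F   F   F   F   F   T   T   T   T   F   F   F   F   F   T
  4   T   T   F   F   F   T   T   T   T   T   T   F   T   T   T   T   T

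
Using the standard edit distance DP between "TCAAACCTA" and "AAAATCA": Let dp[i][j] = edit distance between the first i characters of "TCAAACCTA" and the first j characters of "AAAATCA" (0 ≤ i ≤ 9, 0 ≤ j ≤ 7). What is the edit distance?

   ''  A  A  A  A  T  C  A
''  0  1  2  3  4  5  6  7
 T  1  1  2  3  4  4  5  6
 C  2  2  2  3  4  5  4  5
 A  3  2  2  2  3  4  5  4
 A  4  3  2  2  2  3  4  5
 A  5  4  3  2  2  3  4  4
 C  6  5  4  3  3  3  3  4
 C  7  6  5  4  4  4  3  4
 T  8  7  6  5  5  4  4  4
 A  9  8  7  6  5  5  5  4

4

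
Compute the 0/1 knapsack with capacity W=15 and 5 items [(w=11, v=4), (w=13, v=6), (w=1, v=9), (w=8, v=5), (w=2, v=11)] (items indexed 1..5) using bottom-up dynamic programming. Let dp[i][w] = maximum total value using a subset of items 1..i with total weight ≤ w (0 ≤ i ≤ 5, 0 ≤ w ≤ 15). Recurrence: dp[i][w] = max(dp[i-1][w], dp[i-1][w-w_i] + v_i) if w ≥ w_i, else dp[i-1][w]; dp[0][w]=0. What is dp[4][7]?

i\w   0   1   2   3   4   5   6   7   8   9  10  11  12  13  14  15
  0   0   0   0   0   0   0   0   0   0   0   0   0   0   0   0   0
  1   0   0   0   0   0   0   0   0   0   0   0   4   4   4   4   4
  2   0   0   0   0   0   0   0   0   0   0   0   4   4   6   6   6
  3   0   9   9   9   9   9   9   9   9   9   9   9  13  13  15  15
  4   0   9   9   9   9   9   9   9   9  14  14  14  14  14  15  15
  5   0   9  11  20  20  20  20  20  20  20  20  25  25  25  25  25

9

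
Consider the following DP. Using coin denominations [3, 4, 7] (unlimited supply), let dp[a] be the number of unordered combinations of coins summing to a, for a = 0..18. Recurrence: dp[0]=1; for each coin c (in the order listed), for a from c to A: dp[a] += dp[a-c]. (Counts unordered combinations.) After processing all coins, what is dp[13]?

2

after  coin     0     1     2     3     4     5     6     7     8     9    10    11    12    13    14    15    16    17    18
          3     1     0     0     1     0     0     1     0     0     1     0     0     1     0     0     1     0     0     1
          4     1     0     0     1     1     0     1     1     1     1     1     1     2     1     1     2     2     1     2
          7     1     0     0     1     1     0     1     2     1     1     2     2     2     2     3     3     3     3     4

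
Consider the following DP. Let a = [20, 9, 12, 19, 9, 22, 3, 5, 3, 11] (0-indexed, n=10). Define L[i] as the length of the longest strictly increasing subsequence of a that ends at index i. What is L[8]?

   i    0    1    2    3    4    5    6    7    8    9
a[i]   20    9   12   19    9   22    3    5    3   11
L[i]    1    1    2    3    1    4    1    2    1    3

1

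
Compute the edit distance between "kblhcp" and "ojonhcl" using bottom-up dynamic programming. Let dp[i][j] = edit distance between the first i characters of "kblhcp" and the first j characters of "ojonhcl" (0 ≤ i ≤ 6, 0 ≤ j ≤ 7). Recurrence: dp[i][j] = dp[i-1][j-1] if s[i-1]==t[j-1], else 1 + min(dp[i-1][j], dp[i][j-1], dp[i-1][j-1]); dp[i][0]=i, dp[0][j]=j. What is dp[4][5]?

   ''  o  j  o  n  h  c  l
''  0  1  2  3  4  5  6  7
 k  1  1  2  3  4  5  6  7
 b  2  2  2  3  4  5  6  7
 l  3  3  3  3  4  5  6  6
 h  4  4  4  4  4  4  5  6
 c  5  5  5  5  5  5  4  5
 p  6  6  6  6  6  6  5  5

4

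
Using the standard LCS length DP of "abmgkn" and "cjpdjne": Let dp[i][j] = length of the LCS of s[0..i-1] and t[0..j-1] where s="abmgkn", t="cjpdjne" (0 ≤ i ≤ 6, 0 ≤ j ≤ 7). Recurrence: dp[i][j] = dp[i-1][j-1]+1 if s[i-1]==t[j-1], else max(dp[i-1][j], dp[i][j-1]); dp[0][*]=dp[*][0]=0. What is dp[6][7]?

1

   ''  c  j  p  d  j  n  e
''  0  0  0  0  0  0  0  0
 a  0  0  0  0  0  0  0  0
 b  0  0  0  0  0  0  0  0
 m  0  0  0  0  0  0  0  0
 g  0  0  0  0  0  0  0  0
 k  0  0  0  0  0  0  0  0
 n  0  0  0  0  0  0  1  1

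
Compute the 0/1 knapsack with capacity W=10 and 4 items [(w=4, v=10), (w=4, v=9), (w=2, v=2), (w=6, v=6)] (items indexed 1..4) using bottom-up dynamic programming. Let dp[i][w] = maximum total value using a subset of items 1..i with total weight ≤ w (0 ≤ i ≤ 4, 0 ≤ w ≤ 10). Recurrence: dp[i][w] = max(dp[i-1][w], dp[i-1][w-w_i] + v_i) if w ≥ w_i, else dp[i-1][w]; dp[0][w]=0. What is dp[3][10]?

21

i\w   0   1   2   3   4   5   6   7   8   9  10
  0   0   0   0   0   0   0   0   0   0   0   0
  1   0   0   0   0  10  10  10  10  10  10  10
  2   0   0   0   0  10  10  10  10  19  19  19
  3   0   0   2   2  10  10  12  12  19  19  21
  4   0   0   2   2  10  10  12  12  19  19  21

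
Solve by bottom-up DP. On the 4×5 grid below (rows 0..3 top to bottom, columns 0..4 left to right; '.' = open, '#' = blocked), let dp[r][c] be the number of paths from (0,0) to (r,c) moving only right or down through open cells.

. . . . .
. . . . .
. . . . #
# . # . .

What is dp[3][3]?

r\c   0   1   2   3   4
  0   1   1   1   1   1
  1   1   2   3   4   5
  2   1   3   6  10   0
  3   0   3   0  10  10

10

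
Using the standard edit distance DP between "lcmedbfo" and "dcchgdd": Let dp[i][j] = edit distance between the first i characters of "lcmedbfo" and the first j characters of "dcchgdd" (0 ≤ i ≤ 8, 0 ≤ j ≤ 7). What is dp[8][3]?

7

   ''  d  c  c  h  g  d  d
''  0  1  2  3  4  5  6  7
 l  1  1  2  3  4  5  6  7
 c  2  2  1  2  3  4  5  6
 m  3  3  2  2  3  4  5  6
 e  4  4  3  3  3  4  5  6
 d  5  4  4  4  4  4  4  5
 b  6  5  5  5  5  5  5  5
 f  7  6  6  6  6  6  6  6
 o  8  7  7  7  7  7  7  7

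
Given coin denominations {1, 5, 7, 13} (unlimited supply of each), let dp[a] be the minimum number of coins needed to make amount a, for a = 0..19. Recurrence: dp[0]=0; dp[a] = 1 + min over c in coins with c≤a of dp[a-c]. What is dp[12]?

2

 a  0  1  2  3  4  5  6  7  8  9 10 11 12 13 14 15 16 17 18 19
dp  0  1  2  3  4  1  2  1  2  3  2  3  2  1  2  3  4  3  2  3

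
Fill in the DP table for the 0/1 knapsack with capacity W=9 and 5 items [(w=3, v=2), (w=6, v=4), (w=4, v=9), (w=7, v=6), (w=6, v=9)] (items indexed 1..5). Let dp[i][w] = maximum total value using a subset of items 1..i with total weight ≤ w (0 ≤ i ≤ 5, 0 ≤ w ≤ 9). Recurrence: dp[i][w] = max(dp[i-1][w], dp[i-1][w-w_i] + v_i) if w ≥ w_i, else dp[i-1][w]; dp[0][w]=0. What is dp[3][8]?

11

i\w   0   1   2   3   4   5   6   7   8   9
  0   0   0   0   0   0   0   0   0   0   0
  1   0   0   0   2   2   2   2   2   2   2
  2   0   0   0   2   2   2   4   4   4   6
  3   0   0   0   2   9   9   9  11  11  11
  4   0   0   0   2   9   9   9  11  11  11
  5   0   0   0   2   9   9   9  11  11  11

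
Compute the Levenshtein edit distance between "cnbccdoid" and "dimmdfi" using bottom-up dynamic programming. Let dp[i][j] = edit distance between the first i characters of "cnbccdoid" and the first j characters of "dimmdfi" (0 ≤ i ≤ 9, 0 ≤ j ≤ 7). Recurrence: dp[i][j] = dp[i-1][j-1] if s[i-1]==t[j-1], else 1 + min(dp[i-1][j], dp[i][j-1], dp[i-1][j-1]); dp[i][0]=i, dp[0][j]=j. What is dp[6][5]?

   ''  d  i  m  m  d  f  i
''  0  1  2  3  4  5  6  7
 c  1  1  2  3  4  5  6  7
 n  2  2  2  3  4  5  6  7
 b  3  3  3  3  4  5  6  7
 c  4  4  4  4  4  5  6  7
 c  5  5  5  5  5  5  6  7
 d  6  5  6  6  6  5  6  7
 o  7  6  6  7  7  6  6  7
 i  8  7  6  7  8  7  7  6
 d  9  8  7  7  8  8  8  7

5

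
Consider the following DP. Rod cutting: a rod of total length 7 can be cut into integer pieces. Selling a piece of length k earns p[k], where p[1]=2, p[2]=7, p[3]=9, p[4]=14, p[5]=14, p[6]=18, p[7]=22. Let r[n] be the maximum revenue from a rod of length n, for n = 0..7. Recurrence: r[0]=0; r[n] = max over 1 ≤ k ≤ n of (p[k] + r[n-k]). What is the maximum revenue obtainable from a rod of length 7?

23

   n    0    1    2    3    4    5    6    7
r[n]    0    2    7    9   14   16   21   23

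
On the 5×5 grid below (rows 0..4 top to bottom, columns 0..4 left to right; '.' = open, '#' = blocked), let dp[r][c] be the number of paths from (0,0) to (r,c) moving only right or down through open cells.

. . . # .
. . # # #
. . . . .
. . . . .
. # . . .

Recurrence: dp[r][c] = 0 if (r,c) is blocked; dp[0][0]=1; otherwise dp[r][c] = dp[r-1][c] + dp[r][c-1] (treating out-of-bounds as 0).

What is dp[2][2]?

r\c   0   1   2   3   4
  0   1   1   1   0   0
  1   1   2   0   0   0
  2   1   3   3   3   3
  3   1   4   7  10  13
  4   1   0   7  17  30

3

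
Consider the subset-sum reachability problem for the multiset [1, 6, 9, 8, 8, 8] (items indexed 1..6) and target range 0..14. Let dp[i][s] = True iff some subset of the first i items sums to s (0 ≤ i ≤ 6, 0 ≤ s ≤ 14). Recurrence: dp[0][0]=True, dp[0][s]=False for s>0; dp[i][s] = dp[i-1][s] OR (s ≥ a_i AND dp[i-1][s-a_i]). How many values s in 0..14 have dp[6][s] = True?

i\s   0   1   2   3   4   5   6   7   8   9  10  11  12  13  14
  0   T   F   F   F   F   F   F   F   F   F   F   F   F   F   F
  1   T   T   F   F   F   F   F   F   F   F   F   F   F   F   F
  2   T   T   F   F   F   F   T   T   F   F   F   F   F   F   F
  3   T   T   F   F   F   F   T   T   F   T   T   F   F   F   F
  4   T   T   F   F   F   F   T   T   T   T   T   F   F   F   T
  5   T   T   F   F   F   F   T   T   T   T   T   F   F   F   T
  6   T   T   F   F   F   F   T   T   T   T   T   F   F   F   T

8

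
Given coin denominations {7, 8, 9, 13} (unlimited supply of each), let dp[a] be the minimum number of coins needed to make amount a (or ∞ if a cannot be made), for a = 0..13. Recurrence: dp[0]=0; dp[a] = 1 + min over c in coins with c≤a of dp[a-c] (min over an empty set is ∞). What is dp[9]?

 a  0  1  2  3  4  5  6  7  8  9 10 11 12 13
dp  0  -  -  -  -  -  -  1  1  1  -  -  -  1
(- denotes ∞ / unreachable)

1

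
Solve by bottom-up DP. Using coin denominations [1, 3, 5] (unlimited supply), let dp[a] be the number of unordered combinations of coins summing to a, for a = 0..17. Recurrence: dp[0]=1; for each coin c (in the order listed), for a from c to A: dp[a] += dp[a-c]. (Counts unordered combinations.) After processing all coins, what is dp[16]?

after  coin     0     1     2     3     4     5     6     7     8     9    10    11    12    13    14    15    16    17
          1     1     1     1     1     1     1     1     1     1     1     1     1     1     1     1     1     1     1
          3     1     1     1     2     2     2     3     3     3     4     4     4     5     5     5     6     6     6
          5     1     1     1     2     2     3     4     4     5     6     7     8     9    10    11    13    14    15

14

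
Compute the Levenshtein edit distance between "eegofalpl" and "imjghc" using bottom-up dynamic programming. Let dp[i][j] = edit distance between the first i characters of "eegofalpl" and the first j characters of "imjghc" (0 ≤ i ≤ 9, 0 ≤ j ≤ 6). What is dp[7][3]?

   ''  i  m  j  g  h  c
''  0  1  2  3  4  5  6
 e  1  1  2  3  4  5  6
 e  2  2  2  3  4  5  6
 g  3  3  3  3  3  4  5
 o  4  4  4  4  4  4  5
 f  5  5  5  5  5  5  5
 a  6  6  6  6  6  6  6
 l  7  7  7  7  7  7  7
 p  8  8  8  8  8  8  8
 l  9  9  9  9  9  9  9

7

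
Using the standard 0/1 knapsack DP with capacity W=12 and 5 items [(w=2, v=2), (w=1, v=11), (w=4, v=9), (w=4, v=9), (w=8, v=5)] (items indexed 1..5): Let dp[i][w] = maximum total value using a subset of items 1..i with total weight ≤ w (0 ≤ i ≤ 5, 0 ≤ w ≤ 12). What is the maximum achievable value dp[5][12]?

i\w   0   1   2   3   4   5   6   7   8   9  10  11  12
  0   0   0   0   0   0   0   0   0   0   0   0   0   0
  1   0   0   2   2   2   2   2   2   2   2   2   2   2
  2   0  11  11  13  13  13  13  13  13  13  13  13  13
  3   0  11  11  13  13  20  20  22  22  22  22  22  22
  4   0  11  11  13  13  20  20  22  22  29  29  31  31
  5   0  11  11  13  13  20  20  22  22  29  29  31  31

31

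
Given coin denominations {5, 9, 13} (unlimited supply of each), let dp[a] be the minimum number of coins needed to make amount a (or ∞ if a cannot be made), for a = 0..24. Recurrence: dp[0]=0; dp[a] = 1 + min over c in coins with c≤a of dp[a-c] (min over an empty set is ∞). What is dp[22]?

2

 a  0  1  2  3  4  5  6  7  8  9 10 11 12 13 14 15 16 17 18 19 20 21 22 23 24
dp  0  -  -  -  -  1  -  -  -  1  2  -  -  1  2  3  -  -  2  3  4  -  2  3  4
(- denotes ∞ / unreachable)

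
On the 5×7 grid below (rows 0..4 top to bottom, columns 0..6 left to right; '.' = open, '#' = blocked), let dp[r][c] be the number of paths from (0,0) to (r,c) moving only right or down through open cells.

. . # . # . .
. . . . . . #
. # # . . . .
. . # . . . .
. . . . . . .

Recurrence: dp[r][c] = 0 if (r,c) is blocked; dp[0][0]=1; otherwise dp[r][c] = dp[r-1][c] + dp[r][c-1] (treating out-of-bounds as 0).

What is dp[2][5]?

r\c   0   1   2   3   4   5   6
  0   1   1   0   0   0   0   0
  1   1   2   2   2   2   2   0
  2   1   0   0   2   4   6   6
  3   1   1   0   2   6  12  18
  4   1   2   2   4  10  22  40

6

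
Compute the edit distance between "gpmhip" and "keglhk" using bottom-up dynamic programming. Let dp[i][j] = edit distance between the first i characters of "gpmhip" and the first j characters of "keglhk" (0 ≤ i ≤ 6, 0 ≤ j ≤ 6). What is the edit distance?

6

   ''  k  e  g  l  h  k
''  0  1  2  3  4  5  6
 g  1  1  2  2  3  4  5
 p  2  2  2  3  3  4  5
 m  3  3  3  3  4  4  5
 h  4  4  4  4  4  4  5
 i  5  5  5  5  5  5  5
 p  6  6  6  6  6  6  6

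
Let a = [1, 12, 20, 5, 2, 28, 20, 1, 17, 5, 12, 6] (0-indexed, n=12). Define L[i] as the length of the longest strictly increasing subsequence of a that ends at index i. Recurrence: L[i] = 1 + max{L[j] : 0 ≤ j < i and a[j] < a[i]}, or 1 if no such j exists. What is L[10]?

4

   i    0    1    2    3    4    5    6    7    8    9   10   11
a[i]    1   12   20    5    2   28   20    1   17    5   12    6
L[i]    1    2    3    2    2    4    3    1    3    3    4    4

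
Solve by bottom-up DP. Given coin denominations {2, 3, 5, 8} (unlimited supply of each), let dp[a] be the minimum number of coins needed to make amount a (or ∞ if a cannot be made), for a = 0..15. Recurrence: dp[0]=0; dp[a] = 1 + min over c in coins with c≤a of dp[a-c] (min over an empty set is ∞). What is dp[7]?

 a  0  1  2  3  4  5  6  7  8  9 10 11 12 13 14 15
dp  0  -  1  1  2  1  2  2  1  3  2  2  3  2  3  3
(- denotes ∞ / unreachable)

2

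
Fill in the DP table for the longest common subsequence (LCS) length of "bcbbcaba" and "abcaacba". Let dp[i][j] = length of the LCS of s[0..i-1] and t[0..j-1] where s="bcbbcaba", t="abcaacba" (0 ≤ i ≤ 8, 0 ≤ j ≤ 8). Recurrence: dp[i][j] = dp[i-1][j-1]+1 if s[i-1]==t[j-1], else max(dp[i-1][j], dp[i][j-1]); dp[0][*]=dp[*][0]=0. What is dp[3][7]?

3

   ''  a  b  c  a  a  c  b  a
''  0  0  0  0  0  0  0  0  0
 b  0  0  1  1  1  1  1  1  1
 c  0  0  1  2  2  2  2  2  2
 b  0  0  1  2  2  2  2  3  3
 b  0  0  1  2  2  2  2  3  3
 c  0  0  1  2  2  2  3  3  3
 a  0  1  1  2  3  3  3  3  4
 b  0  1  2  2  3  3  3  4  4
 a  0  1  2  2  3  4  4  4  5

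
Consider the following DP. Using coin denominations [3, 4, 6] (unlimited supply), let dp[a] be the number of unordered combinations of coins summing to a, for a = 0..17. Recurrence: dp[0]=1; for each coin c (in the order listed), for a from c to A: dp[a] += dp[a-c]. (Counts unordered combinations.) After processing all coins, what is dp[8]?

after  coin     0     1     2     3     4     5     6     7     8     9    10    11    12    13    14    15    16    17
          3     1     0     0     1     0     0     1     0     0     1     0     0     1     0     0     1     0     0
          4     1     0     0     1     1     0     1     1     1     1     1     1     2     1     1     2     2     1
          6     1     0     0     1     1     0     2     1     1     2     2     1     4     2     2     4     4     2

1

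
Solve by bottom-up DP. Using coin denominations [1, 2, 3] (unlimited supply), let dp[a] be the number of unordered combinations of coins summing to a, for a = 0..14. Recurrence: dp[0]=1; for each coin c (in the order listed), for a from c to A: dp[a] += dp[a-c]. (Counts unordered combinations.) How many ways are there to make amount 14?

24

after  coin     0     1     2     3     4     5     6     7     8     9    10    11    12    13    14
          1     1     1     1     1     1     1     1     1     1     1     1     1     1     1     1
          2     1     1     2     2     3     3     4     4     5     5     6     6     7     7     8
          3     1     1     2     3     4     5     7     8    10    12    14    16    19    21    24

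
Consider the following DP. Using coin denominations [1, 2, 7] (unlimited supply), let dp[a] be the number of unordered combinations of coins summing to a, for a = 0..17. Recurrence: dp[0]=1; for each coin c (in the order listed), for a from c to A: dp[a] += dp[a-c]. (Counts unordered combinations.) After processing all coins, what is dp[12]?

after  coin     0     1     2     3     4     5     6     7     8     9    10    11    12    13    14    15    16    17
          1     1     1     1     1     1     1     1     1     1     1     1     1     1     1     1     1     1     1
          2     1     1     2     2     3     3     4     4     5     5     6     6     7     7     8     8     9     9
          7     1     1     2     2     3     3     4     5     6     7     8     9    10    11    13    14    16    17

10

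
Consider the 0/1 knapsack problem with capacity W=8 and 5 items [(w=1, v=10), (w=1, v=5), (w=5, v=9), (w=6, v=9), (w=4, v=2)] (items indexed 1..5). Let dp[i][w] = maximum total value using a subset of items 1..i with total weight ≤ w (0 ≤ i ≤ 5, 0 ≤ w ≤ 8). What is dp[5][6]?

i\w   0   1   2   3   4   5   6   7   8
  0   0   0   0   0   0   0   0   0   0
  1   0  10  10  10  10  10  10  10  10
  2   0  10  15  15  15  15  15  15  15
  3   0  10  15  15  15  15  19  24  24
  4   0  10  15  15  15  15  19  24  24
  5   0  10  15  15  15  15  19  24  24

19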